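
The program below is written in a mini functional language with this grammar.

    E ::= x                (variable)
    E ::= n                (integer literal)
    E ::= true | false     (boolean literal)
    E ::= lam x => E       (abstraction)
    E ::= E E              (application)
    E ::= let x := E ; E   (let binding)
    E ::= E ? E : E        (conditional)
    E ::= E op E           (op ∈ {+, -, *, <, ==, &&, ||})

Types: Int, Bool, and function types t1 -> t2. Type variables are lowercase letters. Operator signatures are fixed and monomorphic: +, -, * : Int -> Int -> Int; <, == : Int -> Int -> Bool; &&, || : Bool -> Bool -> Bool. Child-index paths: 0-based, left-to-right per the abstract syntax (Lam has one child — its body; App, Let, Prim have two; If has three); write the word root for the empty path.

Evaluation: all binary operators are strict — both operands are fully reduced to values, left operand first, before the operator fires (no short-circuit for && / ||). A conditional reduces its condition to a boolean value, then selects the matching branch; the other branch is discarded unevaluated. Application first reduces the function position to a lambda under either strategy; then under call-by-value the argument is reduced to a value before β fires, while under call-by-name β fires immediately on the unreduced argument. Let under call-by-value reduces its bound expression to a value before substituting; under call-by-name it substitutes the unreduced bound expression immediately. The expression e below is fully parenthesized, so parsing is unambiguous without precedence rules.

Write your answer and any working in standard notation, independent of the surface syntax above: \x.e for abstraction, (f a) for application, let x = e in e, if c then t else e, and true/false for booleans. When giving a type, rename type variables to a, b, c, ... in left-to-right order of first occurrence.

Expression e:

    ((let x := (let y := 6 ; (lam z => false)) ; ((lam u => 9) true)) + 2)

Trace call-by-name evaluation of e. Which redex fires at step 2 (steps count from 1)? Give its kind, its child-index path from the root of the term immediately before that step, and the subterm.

Answer: beta at 0 : ((\u.9) true)

Trace:
step 0: ((let x = (let y = 6 in (\z.false)) in ((\u.9) true)) + 2)
step 1: [let@0] (((\u.9) true) + 2)
step 2: [beta@0] (9 + 2)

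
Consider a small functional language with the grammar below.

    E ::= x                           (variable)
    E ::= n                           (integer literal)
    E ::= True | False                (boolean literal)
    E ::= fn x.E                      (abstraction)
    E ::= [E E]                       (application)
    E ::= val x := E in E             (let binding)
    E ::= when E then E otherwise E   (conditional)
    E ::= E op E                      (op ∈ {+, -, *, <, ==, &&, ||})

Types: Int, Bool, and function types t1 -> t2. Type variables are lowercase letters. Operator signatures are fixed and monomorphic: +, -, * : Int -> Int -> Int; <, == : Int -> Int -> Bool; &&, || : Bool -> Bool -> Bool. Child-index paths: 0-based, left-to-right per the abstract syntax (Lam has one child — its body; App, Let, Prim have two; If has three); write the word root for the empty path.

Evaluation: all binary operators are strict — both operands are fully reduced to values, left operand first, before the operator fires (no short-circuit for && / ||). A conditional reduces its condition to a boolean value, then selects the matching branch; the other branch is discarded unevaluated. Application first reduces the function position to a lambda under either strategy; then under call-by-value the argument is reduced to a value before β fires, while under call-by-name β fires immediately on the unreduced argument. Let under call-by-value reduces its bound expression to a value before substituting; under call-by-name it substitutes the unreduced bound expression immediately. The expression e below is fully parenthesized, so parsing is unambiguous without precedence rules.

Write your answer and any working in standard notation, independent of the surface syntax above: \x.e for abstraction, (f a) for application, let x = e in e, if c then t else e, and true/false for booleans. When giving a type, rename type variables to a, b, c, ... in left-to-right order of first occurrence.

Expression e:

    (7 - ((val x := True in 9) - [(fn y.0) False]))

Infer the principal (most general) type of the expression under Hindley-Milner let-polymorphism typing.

Working:
  unify Int ~ Int
let x : Bool
  unify Int ~ Int
\y._ : a -> Int
  unify a -> Int ~ Bool -> b
  unify a ~ Bool
  unify Int ~ b
_ _ : Int
  unify Int ~ Int
  unify Int ~ Int

Answer: Int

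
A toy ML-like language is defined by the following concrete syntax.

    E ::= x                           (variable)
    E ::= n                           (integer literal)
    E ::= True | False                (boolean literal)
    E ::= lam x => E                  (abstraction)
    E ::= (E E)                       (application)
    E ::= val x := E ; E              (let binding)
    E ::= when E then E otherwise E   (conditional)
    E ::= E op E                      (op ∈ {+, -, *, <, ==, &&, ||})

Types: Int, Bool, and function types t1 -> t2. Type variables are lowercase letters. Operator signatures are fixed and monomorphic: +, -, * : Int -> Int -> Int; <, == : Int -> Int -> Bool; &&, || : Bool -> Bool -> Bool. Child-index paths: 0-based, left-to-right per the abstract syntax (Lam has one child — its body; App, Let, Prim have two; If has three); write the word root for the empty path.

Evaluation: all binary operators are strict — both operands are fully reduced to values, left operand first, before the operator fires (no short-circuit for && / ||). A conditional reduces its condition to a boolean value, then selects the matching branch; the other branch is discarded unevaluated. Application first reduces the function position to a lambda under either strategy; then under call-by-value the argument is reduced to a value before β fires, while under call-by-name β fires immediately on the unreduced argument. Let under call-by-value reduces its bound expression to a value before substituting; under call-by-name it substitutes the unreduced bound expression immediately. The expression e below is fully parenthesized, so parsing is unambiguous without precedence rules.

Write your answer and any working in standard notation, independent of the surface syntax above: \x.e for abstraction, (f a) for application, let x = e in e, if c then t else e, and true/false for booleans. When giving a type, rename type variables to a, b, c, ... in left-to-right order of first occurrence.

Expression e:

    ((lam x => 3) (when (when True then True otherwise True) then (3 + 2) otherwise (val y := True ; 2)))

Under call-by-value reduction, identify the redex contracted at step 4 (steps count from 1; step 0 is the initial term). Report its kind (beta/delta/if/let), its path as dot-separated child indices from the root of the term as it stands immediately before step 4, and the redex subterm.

Trace:
step 0: ((\x.3) (if (if true then true else true) then (3 + 2) else (let y = true in 2)))
step 1: [if@1.0] ((\x.3) (if true then (3 + 2) else (let y = true in 2)))
step 2: [if@1] ((\x.3) (3 + 2))
step 3: [delta@1] ((\x.3) 5)
step 4: [beta@root] 3

Answer: beta at root : ((\x.3) 5)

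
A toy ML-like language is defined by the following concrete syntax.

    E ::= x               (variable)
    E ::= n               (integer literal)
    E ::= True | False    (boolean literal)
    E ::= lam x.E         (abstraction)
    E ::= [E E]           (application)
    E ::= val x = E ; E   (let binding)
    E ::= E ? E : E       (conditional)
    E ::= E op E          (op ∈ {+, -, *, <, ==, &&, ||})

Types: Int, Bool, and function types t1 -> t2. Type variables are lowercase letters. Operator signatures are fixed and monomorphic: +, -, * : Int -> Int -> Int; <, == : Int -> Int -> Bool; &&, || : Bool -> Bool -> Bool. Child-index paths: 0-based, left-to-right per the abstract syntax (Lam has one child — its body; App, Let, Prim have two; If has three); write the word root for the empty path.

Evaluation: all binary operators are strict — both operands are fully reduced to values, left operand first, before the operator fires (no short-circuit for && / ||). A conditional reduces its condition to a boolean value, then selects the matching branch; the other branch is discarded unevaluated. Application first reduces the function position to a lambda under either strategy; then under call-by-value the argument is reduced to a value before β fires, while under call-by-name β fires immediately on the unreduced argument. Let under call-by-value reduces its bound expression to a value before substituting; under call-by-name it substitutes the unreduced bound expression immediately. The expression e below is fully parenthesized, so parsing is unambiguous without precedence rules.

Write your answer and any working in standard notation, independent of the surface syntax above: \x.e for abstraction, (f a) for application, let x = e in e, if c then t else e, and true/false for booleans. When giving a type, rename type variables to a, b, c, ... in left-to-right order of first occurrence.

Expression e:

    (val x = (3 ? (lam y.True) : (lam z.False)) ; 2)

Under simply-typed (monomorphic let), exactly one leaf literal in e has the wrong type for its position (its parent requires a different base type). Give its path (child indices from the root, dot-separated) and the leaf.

Answer: 0.0 : 3

Derivation:
  unify Int ~ Bool
  FAIL: mismatch Int ~ Bool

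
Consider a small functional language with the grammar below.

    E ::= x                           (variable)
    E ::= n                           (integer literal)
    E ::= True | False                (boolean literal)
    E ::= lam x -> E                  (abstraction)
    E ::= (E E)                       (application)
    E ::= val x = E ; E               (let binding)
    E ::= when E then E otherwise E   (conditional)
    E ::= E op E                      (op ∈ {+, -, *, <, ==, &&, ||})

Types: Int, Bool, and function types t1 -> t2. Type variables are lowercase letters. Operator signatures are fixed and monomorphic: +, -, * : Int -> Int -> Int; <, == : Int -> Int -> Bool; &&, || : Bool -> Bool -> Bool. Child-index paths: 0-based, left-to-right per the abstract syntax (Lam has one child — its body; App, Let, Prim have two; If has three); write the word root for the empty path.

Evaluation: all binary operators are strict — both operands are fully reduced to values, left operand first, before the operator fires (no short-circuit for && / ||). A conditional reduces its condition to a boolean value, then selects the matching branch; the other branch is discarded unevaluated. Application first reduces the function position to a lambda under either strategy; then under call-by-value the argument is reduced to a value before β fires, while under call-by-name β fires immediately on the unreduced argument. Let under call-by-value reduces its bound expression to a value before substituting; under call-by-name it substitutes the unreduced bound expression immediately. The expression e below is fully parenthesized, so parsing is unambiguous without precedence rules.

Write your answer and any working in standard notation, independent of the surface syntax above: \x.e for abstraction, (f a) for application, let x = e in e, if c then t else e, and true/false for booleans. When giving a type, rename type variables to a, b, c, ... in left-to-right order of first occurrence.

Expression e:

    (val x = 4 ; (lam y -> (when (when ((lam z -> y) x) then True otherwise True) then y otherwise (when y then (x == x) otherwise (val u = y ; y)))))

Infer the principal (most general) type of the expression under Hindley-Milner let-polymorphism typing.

Answer: Bool -> Bool

Working:
let x : Int
y : a
\z._ : b -> a
x : Int
  unify b -> a ~ Int -> c
  unify b ~ Int
  unify a ~ c
_ _ : c
  unify c ~ Bool
  unify Bool ~ Bool
  unify Bool ~ Bool
y : Bool
y : Bool
  unify Bool ~ Bool
x : Int
  unify Int ~ Int
x : Int
  unify Int ~ Int
y : Bool
let u : Bool
y : Bool
  unify Bool ~ Bool
  unify Bool ~ Bool
\y._ : Bool -> Bool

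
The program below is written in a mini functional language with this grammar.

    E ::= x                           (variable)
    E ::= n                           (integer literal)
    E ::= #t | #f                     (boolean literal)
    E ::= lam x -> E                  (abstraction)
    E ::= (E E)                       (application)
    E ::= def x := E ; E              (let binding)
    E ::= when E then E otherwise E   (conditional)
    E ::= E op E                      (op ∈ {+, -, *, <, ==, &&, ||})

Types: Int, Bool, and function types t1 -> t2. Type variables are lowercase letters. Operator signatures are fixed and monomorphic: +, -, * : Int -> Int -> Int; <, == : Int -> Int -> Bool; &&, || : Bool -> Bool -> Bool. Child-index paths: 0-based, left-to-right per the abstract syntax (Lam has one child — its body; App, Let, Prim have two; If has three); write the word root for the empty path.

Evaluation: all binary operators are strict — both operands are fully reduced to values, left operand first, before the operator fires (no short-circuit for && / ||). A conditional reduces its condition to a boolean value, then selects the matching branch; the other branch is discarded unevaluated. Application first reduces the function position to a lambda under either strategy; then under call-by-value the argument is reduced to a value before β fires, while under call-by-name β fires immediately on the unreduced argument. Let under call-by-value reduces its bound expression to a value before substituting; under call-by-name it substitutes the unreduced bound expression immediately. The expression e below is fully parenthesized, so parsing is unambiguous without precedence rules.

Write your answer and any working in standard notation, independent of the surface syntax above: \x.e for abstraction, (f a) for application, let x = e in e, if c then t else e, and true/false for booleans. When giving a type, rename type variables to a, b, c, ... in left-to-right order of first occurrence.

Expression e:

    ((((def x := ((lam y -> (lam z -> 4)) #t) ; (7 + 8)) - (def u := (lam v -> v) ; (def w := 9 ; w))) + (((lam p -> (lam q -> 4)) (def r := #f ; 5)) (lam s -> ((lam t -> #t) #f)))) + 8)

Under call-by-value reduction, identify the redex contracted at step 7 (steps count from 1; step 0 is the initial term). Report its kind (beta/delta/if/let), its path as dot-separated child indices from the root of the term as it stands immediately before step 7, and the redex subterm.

Trace:
step 0: ((((let x = ((\y.(\z.4)) true) in (7 + 8)) - (let u = (\v.v) in (let w = 9 in w))) + (((\p.(\q.4)) (let r = false in 5)) (\s.((\t.true) false)))) + 8)
step 1: [beta@0.0.0.0] ((((let x = (\z.4) in (7 + 8)) - (let u = (\v.v) in (let w = 9 in w))) + (((\p.(\q.4)) (let r = false in 5)) (\s.((\t.true) false)))) + 8)
step 2: [let@0.0.0] ((((7 + 8) - (let u = (\v.v) in (let w = 9 in w))) + (((\p.(\q.4)) (let r = false in 5)) (\s.((\t.true) false)))) + 8)
step 3: [delta@0.0.0] (((15 - (let u = (\v.v) in (let w = 9 in w))) + (((\p.(\q.4)) (let r = false in 5)) (\s.((\t.true) false)))) + 8)
step 4: [let@0.0.1] (((15 - (let w = 9 in w)) + (((\p.(\q.4)) (let r = false in 5)) (\s.((\t.true) false)))) + 8)
step 5: [let@0.0.1] (((15 - 9) + (((\p.(\q.4)) (let r = false in 5)) (\s.((\t.true) false)))) + 8)
step 6: [delta@0.0] ((6 + (((\p.(\q.4)) (let r = false in 5)) (\s.((\t.true) false)))) + 8)
step 7: [let@0.1.0.1] ((6 + (((\p.(\q.4)) 5) (\s.((\t.true) false)))) + 8)

Answer: let at 0.1.0.1 : (let r = false in 5)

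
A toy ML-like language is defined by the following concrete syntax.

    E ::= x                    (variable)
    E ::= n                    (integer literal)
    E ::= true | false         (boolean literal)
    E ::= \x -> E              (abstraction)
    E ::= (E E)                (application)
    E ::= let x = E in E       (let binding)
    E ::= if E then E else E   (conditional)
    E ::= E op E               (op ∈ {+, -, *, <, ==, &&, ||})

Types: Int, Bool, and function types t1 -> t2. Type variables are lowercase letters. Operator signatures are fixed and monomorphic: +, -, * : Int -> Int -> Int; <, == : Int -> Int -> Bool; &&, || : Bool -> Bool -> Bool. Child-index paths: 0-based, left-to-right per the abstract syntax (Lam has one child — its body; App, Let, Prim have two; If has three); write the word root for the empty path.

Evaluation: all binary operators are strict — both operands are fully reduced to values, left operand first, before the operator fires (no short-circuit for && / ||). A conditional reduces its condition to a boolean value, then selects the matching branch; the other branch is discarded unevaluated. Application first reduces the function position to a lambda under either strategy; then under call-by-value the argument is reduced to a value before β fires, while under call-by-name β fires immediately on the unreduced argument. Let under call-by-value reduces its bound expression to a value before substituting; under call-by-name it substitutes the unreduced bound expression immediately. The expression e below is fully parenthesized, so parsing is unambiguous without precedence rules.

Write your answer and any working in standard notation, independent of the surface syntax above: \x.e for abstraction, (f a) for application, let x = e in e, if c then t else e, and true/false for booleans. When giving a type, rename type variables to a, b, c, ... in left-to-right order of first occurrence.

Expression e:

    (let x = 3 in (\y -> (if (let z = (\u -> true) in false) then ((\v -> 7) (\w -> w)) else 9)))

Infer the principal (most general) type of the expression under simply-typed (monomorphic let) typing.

Answer: a -> Int

Derivation:
let x : Int
\u._ : b -> Bool
let z : b -> Bool
  unify Bool ~ Bool
\v._ : c -> Int
w : d
\w._ : d -> d
  unify c -> Int ~ (d -> d) -> e
  unify c ~ d -> d
  unify Int ~ e
_ _ : Int
  unify Int ~ Int
\y._ : a -> Int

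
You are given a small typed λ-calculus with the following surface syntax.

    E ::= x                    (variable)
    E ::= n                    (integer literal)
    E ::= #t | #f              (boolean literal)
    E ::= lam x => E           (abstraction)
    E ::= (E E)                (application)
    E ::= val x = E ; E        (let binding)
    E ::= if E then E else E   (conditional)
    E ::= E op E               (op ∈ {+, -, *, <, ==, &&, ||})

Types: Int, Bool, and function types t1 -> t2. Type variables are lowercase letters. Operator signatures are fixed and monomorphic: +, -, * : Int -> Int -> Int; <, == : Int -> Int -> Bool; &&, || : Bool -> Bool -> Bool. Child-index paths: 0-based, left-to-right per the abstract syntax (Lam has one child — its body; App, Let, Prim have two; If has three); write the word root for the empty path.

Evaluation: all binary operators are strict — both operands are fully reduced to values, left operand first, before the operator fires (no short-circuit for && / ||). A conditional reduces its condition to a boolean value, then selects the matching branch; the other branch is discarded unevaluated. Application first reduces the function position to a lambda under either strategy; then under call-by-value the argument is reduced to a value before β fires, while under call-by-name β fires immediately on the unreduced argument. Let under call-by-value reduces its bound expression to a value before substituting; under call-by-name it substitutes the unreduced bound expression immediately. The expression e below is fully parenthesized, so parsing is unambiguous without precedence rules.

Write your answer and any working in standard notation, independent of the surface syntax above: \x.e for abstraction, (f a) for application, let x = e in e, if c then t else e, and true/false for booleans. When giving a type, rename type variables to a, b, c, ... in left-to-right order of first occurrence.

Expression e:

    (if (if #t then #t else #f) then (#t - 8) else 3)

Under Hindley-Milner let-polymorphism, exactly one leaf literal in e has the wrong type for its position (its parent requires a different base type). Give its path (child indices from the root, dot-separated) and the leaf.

Answer: 1.0 : true

Derivation:
  unify Bool ~ Bool
  unify Bool ~ Bool
  unify Bool ~ Bool
  unify Bool ~ Int
  FAIL: mismatch Bool ~ Int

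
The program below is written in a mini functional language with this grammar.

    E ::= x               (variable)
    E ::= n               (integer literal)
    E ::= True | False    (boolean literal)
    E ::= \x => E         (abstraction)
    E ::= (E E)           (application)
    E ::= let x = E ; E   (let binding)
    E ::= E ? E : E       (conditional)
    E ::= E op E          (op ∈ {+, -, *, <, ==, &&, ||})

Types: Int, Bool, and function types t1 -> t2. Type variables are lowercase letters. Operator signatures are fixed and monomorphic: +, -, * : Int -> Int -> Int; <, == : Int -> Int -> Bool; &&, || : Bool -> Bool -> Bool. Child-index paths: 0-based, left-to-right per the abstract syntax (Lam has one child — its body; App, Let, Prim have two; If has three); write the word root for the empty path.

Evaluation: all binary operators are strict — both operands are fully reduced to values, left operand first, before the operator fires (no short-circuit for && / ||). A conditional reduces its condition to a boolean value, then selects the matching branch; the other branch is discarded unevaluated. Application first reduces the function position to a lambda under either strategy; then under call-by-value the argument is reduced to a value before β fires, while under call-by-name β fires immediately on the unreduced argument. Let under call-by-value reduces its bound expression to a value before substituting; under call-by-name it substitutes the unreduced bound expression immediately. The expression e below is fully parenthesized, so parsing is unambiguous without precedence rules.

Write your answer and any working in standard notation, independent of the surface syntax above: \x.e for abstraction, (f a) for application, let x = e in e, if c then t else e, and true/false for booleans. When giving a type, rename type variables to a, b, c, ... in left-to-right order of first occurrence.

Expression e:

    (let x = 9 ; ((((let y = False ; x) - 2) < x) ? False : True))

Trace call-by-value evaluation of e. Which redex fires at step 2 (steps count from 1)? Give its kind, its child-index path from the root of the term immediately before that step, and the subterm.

Trace:
step 0: (let x = 9 in (if (((let y = false in x) - 2) < x) then false else true))
step 1: [let@root] (if (((let y = false in 9) - 2) < 9) then false else true)
step 2: [let@0.0.0] (if ((9 - 2) < 9) then false else true)

Answer: let at 0.0.0 : (let y = false in 9)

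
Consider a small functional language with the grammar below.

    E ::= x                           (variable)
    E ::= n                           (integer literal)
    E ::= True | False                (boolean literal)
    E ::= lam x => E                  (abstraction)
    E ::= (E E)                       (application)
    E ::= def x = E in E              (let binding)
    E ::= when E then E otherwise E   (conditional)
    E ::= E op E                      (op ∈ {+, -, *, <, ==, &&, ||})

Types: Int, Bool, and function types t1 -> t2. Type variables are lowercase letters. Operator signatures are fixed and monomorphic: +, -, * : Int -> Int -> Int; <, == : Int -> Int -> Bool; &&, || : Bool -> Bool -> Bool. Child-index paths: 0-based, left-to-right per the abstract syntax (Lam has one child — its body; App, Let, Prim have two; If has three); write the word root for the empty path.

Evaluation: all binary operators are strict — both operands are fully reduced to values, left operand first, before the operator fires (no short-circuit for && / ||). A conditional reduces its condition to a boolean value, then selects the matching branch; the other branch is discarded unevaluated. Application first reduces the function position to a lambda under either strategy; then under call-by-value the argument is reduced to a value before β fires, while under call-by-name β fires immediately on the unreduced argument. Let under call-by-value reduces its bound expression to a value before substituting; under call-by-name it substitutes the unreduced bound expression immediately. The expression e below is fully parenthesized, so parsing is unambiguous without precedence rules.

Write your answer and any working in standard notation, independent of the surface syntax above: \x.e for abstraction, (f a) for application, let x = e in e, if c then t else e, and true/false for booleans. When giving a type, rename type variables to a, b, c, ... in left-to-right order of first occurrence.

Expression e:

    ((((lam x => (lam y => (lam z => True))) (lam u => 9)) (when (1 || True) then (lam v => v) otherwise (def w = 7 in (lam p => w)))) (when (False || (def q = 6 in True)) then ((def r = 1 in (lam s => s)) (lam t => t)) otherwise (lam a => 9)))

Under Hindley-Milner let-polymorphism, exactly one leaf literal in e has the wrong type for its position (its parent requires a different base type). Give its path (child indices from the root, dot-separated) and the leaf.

Derivation:
\z._ : c -> Bool
\y._ : b -> c -> Bool
\x._ : a -> b -> c -> Bool
\u._ : d -> Int
  unify a -> b -> c -> Bool ~ (d -> Int) -> e
  unify a ~ d -> Int
  unify b -> c -> Bool ~ e
_ _ : b -> c -> Bool
  unify Int ~ Bool
  FAIL: mismatch Int ~ Bool

Answer: 0.1.0.0 : 1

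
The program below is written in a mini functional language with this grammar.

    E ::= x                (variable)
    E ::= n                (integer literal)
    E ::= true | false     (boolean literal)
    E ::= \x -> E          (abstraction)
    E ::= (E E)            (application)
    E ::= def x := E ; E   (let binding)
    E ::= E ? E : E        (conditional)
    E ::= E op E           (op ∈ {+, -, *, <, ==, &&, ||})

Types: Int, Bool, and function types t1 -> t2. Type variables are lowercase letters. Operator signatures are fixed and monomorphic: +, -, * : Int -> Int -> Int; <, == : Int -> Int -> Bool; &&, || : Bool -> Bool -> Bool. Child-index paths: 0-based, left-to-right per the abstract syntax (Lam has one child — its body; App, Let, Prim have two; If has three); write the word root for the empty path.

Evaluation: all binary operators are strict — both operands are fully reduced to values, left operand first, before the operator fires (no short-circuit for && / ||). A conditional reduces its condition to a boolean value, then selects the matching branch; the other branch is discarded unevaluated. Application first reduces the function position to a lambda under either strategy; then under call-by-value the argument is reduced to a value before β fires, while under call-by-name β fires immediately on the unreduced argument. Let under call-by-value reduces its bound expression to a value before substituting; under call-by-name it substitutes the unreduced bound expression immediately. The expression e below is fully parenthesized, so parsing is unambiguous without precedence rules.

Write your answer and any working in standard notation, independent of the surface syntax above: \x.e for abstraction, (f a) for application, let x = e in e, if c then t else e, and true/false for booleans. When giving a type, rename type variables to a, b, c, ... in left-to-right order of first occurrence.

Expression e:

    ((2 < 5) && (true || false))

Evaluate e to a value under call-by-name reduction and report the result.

Trace:
step 0: ((2 < 5) && (true || false))
step 1: [delta@0] (true && (true || false))
step 2: [delta@1] (true && true)
step 3: [delta@root] true

Answer: true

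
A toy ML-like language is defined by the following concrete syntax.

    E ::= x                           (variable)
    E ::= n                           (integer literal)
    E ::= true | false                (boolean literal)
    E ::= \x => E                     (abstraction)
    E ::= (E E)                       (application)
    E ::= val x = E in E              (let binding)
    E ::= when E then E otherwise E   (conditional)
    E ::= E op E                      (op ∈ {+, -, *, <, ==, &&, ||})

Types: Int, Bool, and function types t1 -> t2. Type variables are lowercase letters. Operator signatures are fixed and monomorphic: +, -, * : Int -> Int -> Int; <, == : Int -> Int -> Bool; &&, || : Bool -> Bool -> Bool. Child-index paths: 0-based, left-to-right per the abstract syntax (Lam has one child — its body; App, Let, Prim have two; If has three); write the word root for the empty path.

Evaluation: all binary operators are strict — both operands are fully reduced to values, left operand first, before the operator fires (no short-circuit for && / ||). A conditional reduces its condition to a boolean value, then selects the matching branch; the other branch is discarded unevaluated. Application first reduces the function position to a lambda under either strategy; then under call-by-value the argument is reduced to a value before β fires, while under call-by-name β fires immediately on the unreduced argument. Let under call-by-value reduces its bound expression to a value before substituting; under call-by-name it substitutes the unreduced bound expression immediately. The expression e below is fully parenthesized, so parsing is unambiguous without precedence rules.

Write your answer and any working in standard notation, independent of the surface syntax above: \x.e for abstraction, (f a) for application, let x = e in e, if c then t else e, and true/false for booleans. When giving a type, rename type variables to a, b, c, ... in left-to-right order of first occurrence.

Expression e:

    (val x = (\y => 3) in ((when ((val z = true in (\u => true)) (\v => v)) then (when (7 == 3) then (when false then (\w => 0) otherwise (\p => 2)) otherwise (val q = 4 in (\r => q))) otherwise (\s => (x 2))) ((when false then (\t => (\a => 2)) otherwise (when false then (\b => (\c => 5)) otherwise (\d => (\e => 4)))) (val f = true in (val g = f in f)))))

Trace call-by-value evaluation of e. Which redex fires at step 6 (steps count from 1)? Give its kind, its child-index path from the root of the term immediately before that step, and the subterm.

Answer: if at 0 : (if false then (if false then (\w.0) else (\p.2)) else (let q = 4 in (\r.q)))

Trace:
step 0: (let x = (\y.3) in ((if ((let z = true in (\u.true)) (\v.v)) then (if (7 == 3) then (if false then (\w.0) else (\p.2)) else (let q = 4 in (\r.q))) else (\s.(x 2))) ((if false then (\t.(\a.2)) else (if false then (\b.(\c.5)) else (\d.(\e.4)))) (let f = true in (let g = f in f)))))
step 1: [let@root] ((if ((let z = true in (\u.true)) (\v.v)) then (if (7 == 3) then (if false then (\w.0) else (\p.2)) else (let q = 4 in (\r.q))) else (\s.((\y.3) 2))) ((if false then (\t.(\a.2)) else (if false then (\b.(\c.5)) else (\d.(\e.4)))) (let f = true in (let g = f in f))))
step 2: [let@0.0.0] ((if ((\u.true) (\v.v)) then (if (7 == 3) then (if false then (\w.0) else (\p.2)) else (let q = 4 in (\r.q))) else (\s.((\y.3) 2))) ((if false then (\t.(\a.2)) else (if false then (\b.(\c.5)) else (\d.(\e.4)))) (let f = true in (let g = f in f))))
step 3: [beta@0.0] ((if true then (if (7 == 3) then (if false then (\w.0) else (\p.2)) else (let q = 4 in (\r.q))) else (\s.((\y.3) 2))) ((if false then (\t.(\a.2)) else (if false then (\b.(\c.5)) else (\d.(\e.4)))) (let f = true in (let g = f in f))))
step 4: [if@0] ((if (7 == 3) then (if false then (\w.0) else (\p.2)) else (let q = 4 in (\r.q))) ((if false then (\t.(\a.2)) else (if false then (\b.(\c.5)) else (\d.(\e.4)))) (let f = true in (let g = f in f))))
step 5: [delta@0.0] ((if false then (if false then (\w.0) else (\p.2)) else (let q = 4 in (\r.q))) ((if false then (\t.(\a.2)) else (if false then (\b.(\c.5)) else (\d.(\e.4)))) (let f = true in (let g = f in f))))
step 6: [if@0] ((let q = 4 in (\r.q)) ((if false then (\t.(\a.2)) else (if false then (\b.(\c.5)) else (\d.(\e.4)))) (let f = true in (let g = f in f))))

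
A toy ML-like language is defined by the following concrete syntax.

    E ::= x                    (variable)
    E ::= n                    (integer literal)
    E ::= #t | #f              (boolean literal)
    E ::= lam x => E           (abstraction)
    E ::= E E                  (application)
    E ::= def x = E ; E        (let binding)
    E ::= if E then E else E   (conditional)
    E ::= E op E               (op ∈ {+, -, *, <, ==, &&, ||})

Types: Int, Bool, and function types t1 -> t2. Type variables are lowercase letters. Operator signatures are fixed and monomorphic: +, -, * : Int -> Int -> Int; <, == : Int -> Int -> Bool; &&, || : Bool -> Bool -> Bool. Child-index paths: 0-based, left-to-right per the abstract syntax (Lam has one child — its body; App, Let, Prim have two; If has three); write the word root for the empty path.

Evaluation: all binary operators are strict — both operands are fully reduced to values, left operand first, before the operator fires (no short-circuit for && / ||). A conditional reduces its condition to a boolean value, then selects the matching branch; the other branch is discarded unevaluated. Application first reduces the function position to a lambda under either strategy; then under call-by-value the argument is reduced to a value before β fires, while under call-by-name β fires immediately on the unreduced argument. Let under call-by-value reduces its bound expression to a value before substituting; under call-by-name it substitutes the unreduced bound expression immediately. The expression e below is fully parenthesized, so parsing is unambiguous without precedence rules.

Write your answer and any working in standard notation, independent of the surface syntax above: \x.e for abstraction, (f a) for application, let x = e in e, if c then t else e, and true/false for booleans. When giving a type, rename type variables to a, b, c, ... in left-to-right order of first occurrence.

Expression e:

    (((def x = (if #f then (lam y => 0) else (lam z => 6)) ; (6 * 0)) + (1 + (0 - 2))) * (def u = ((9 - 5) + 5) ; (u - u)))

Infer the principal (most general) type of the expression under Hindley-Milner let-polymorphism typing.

Answer: Int

Working:
  unify Bool ~ Bool
\y._ : a -> Int
\z._ : b -> Int
  unify a -> Int ~ b -> Int
  unify a ~ b
  unify Int ~ Int
let x : forall. b -> Int
  unify Int ~ Int
  unify Int ~ Int
  unify Int ~ Int
  unify Int ~ Int
  unify Int ~ Int
  unify Int ~ Int
  unify Int ~ Int
  unify Int ~ Int
  unify Int ~ Int
  unify Int ~ Int
  unify Int ~ Int
  unify Int ~ Int
  unify Int ~ Int
let u : Int
u : Int
  unify Int ~ Int
u : Int
  unify Int ~ Int
  unify Int ~ Int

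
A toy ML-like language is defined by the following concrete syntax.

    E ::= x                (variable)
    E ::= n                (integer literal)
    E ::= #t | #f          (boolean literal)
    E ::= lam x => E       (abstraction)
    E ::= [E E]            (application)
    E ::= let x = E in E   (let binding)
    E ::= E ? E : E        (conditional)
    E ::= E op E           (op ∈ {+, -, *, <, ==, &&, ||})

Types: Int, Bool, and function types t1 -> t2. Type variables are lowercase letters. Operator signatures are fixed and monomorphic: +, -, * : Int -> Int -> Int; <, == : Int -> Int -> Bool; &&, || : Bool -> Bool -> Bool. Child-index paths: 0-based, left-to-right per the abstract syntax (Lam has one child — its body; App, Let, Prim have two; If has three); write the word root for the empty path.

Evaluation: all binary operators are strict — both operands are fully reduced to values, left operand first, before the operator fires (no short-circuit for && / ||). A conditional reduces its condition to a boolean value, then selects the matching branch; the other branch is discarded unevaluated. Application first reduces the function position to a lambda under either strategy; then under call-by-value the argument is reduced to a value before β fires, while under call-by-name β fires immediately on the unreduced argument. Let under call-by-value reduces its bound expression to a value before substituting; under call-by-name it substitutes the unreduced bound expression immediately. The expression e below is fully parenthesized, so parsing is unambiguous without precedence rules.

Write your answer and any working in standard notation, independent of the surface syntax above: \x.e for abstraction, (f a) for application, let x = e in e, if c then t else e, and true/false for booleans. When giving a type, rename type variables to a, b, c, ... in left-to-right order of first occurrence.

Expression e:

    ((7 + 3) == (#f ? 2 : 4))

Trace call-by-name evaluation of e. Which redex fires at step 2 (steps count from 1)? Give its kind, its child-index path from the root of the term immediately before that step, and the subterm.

Working:
step 0: ((7 + 3) == (if false then 2 else 4))
step 1: [delta@0] (10 == (if false then 2 else 4))
step 2: [if@1] (10 == 4)

Answer: if at 1 : (if false then 2 else 4)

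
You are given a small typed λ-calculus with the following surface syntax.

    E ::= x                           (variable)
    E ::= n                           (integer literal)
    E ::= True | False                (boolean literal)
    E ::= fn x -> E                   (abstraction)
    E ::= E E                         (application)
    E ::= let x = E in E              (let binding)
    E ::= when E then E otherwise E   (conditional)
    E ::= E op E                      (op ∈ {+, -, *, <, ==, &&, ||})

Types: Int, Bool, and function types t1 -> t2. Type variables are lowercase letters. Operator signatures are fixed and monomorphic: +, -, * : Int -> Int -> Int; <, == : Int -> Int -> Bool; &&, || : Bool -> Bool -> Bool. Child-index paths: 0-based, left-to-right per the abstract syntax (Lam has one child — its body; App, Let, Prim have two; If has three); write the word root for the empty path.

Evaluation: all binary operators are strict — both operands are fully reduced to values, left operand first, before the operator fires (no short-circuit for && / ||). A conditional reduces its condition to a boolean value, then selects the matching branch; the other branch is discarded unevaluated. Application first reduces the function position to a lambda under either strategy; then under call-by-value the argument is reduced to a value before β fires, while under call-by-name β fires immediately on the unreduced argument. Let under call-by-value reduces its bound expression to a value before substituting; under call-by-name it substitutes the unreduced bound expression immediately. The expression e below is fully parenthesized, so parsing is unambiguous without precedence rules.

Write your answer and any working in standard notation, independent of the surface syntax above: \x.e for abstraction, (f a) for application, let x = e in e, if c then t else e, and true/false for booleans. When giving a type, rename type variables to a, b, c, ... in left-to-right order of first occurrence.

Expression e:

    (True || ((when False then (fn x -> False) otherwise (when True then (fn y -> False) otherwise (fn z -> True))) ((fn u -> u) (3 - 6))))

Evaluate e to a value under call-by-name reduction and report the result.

Working:
step 0: (true || ((if false then (\x.false) else (if true then (\y.false) else (\z.true))) ((\u.u) (3 - 6))))
step 1: [if@1.0] (true || ((if true then (\y.false) else (\z.true)) ((\u.u) (3 - 6))))
step 2: [if@1.0] (true || ((\y.false) ((\u.u) (3 - 6))))
step 3: [beta@1] (true || false)
step 4: [delta@root] true

Answer: true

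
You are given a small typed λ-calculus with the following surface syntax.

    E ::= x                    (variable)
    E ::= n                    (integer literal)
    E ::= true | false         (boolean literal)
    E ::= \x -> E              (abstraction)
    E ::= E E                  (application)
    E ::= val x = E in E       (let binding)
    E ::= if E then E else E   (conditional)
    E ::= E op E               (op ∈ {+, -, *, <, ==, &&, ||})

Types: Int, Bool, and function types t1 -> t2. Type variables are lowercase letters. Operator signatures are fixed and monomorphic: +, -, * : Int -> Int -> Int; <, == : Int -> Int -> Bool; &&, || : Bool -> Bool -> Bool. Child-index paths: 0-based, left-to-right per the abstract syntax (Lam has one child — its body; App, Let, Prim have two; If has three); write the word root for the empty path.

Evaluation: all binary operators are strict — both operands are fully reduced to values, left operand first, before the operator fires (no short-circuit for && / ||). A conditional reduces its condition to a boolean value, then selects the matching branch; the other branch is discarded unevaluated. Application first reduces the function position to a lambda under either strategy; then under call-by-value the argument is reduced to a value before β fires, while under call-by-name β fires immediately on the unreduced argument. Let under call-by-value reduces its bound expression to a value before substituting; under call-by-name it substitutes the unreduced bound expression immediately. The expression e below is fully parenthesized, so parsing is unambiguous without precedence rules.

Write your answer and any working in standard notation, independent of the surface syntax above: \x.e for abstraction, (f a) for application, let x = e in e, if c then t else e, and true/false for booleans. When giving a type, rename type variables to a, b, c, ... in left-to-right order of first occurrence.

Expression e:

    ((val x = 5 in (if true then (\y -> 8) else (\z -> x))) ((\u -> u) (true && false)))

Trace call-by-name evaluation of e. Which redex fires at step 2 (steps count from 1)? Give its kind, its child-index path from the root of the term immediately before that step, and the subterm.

Answer: if at 0 : (if true then (\y.8) else (\z.5))

Working:
step 0: ((let x = 5 in (if true then (\y.8) else (\z.x))) ((\u.u) (true && false)))
step 1: [let@0] ((if true then (\y.8) else (\z.5)) ((\u.u) (true && false)))
step 2: [if@0] ((\y.8) ((\u.u) (true && false)))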